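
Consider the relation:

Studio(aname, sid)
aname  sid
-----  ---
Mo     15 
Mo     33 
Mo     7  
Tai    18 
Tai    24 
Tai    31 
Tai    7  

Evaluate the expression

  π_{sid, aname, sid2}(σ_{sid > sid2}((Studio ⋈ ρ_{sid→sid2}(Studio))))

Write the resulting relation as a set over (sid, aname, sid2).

{(15, Mo, 7), (18, Tai, 7), (24, Tai, 18), (24, Tai, 7), (31, Tai, 18), (31, Tai, 24), (31, Tai, 7), (33, Mo, 15), (33, Mo, 7)}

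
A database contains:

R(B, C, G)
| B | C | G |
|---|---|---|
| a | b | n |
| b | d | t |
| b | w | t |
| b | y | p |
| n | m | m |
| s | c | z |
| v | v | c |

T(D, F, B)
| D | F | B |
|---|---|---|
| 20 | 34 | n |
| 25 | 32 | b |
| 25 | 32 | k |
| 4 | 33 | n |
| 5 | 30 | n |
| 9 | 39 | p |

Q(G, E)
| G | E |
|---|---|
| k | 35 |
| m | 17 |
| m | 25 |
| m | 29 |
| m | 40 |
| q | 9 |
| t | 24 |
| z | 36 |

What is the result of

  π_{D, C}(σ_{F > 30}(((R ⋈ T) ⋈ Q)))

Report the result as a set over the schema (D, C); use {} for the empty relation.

Joining R and T on B yields {(b, d, t, 25, 32), (b, w, t, 25, 32), (b, y, p, 25, 32), (n, m, m, 20, 34), (n, m, m, 4, 33), (n, m, m, 5, 30)}.
Joining (R ⋈ T) and Q on G yields {(b, d, t, 25, 32, 24), (b, w, t, 25, 32, 24), (n, m, m, 20, 34, 17), (n, m, m, 20, 34, 25), (n, m, m, 20, 34, 29), (n, m, m, 20, 34, 40), (n, m, m, 4, 33, 17), (n, m, m, 4, 33, 25), (n, m, m, 4, 33, 29), (n, m, m, 4, 33, 40), (n, m, m, 5, 30, 17), (n, m, m, 5, 30, 25), (n, m, m, 5, 30, 29), (n, m, m, 5, 30, 40)}.
Selection F > 30: {(b, d, t, 25, 32, 24), (b, w, t, 25, 32, 24), (n, m, m, 20, 34, 17), (n, m, m, 20, 34, 25), (n, m, m, 20, 34, 29), (n, m, m, 20, 34, 40), (n, m, m, 4, 33, 17), (n, m, m, 4, 33, 25), (n, m, m, 4, 33, 29), (n, m, m, 4, 33, 40)}
Projecting to D, C (6 duplicate(s) eliminated): {(20, m), (25, d), (25, w), (4, m)}

{(20, m), (25, d), (25, w), (4, m)}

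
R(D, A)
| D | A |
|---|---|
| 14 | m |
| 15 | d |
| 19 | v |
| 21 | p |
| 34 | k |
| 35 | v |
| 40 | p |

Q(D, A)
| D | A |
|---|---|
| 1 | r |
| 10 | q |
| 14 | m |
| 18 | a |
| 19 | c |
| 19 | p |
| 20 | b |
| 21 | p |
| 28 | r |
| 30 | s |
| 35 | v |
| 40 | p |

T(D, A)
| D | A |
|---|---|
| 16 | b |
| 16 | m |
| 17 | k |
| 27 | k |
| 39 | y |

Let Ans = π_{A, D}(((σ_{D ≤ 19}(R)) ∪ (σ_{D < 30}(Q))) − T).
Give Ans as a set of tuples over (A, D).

{(a, 18), (b, 20), (c, 19), (d, 15), (m, 14), (p, 19), (p, 21), (q, 10), (r, 1), (r, 28), (v, 19)}

Filtering on D ≤ 19 leaves {(14, m), (15, d), (19, v)}.
Filtering on D < 30 leaves {(1, r), (10, q), (14, m), (18, a), (19, c), (19, p), (20, b), (21, p), (28, r)}.
Taking the union: {(1, r), (10, q), (14, m), (15, d), (18, a), (19, c), (19, p), (19, v), (20, b), (21, p), (28, r)}
Taking the difference: {(1, r), (10, q), (14, m), (15, d), (18, a), (19, c), (19, p), (19, v), (20, b), (21, p), (28, r)}
Projecting to A, D: {(a, 18), (b, 20), (c, 19), (d, 15), (m, 14), (p, 19), (p, 21), (q, 10), (r, 1), (r, 28), (v, 19)}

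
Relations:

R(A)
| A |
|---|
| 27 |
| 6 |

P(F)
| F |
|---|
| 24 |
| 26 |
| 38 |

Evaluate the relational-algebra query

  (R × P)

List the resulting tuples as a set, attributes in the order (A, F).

{(27, 24), (27, 26), (27, 38), (6, 24), (6, 26), (6, 38)}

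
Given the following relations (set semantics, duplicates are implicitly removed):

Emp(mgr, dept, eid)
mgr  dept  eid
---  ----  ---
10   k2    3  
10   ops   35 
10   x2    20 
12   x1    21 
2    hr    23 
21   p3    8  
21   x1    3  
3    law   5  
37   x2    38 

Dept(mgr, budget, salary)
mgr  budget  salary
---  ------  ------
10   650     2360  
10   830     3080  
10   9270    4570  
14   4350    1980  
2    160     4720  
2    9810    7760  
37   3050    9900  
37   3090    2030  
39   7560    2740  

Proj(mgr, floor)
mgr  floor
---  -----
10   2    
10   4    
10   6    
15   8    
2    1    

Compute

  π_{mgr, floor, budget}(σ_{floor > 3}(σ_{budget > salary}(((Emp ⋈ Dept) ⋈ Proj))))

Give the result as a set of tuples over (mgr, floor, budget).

Natural join on mgr: {(10, k2, 3, 650, 2360), (10, k2, 3, 830, 3080), (10, k2, 3, 9270, 4570), (10, ops, 35, 650, 2360), (10, ops, 35, 830, 3080), (10, ops, 35, 9270, 4570), (10, x2, 20, 650, 2360), (10, x2, 20, 830, 3080), (10, x2, 20, 9270, 4570), (2, hr, 23, 160, 4720), (2, hr, 23, 9810, 7760), (37, x2, 38, 3050, 9900), (37, x2, 38, 3090, 2030)}
Natural join on mgr: {(10, k2, 3, 650, 2360, 2), (10, k2, 3, 650, 2360, 4), (10, k2, 3, 650, 2360, 6), (10, k2, 3, 830, 3080, 2), (10, k2, 3, 830, 3080, 4), (10, k2, 3, 830, 3080, 6), (10, k2, 3, 9270, 4570, 2), (10, k2, 3, 9270, 4570, 4), (10, k2, 3, 9270, 4570, 6), (10, ops, 35, 650, 2360, 2), (10, ops, 35, 650, 2360, 4), (10, ops, 35, 650, 2360, 6), (10, ops, 35, 830, 3080, 2), (10, ops, 35, 830, 3080, 4), (10, ops, 35, 830, 3080, 6), (10, ops, 35, 9270, 4570, 2), (10, ops, 35, 9270, 4570, 4), (10, ops, 35, 9270, 4570, 6), (10, x2, 20, 650, 2360, 2), (10, x2, 20, 650, 2360, 4), (10, x2, 20, 650, 2360, 6), (10, x2, 20, 830, 3080, 2), (10, x2, 20, 830, 3080, 4), (10, x2, 20, 830, 3080, 6), (10, x2, 20, 9270, 4570, 2), (10, x2, 20, 9270, 4570, 4), (10, x2, 20, 9270, 4570, 6), (2, hr, 23, 160, 4720, 1), (2, hr, 23, 9810, 7760, 1)}
Selection budget > salary: {(10, k2, 3, 9270, 4570, 2), (10, k2, 3, 9270, 4570, 4), (10, k2, 3, 9270, 4570, 6), (10, ops, 35, 9270, 4570, 2), (10, ops, 35, 9270, 4570, 4), (10, ops, 35, 9270, 4570, 6), (10, x2, 20, 9270, 4570, 2), (10, x2, 20, 9270, 4570, 4), (10, x2, 20, 9270, 4570, 6), (2, hr, 23, 9810, 7760, 1)}
Selection floor > 3: {(10, k2, 3, 9270, 4570, 4), (10, k2, 3, 9270, 4570, 6), (10, ops, 35, 9270, 4570, 4), (10, ops, 35, 9270, 4570, 6), (10, x2, 20, 9270, 4570, 4), (10, x2, 20, 9270, 4570, 6)}
π_{mgr, floor, budget} gives {(10, 4, 9270), (10, 6, 9270)} (4 duplicate(s) eliminated).

{(10, 4, 9270), (10, 6, 9270)}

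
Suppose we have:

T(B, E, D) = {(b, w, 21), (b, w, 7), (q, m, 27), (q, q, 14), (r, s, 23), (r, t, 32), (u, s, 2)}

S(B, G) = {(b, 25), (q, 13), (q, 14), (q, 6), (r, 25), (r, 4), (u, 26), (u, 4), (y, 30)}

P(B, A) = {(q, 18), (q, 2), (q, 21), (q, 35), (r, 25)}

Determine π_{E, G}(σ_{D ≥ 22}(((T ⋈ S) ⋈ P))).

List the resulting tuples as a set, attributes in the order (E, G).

T ⋈ S (natural join on B): {(b, w, 21, 25), (b, w, 7, 25), (q, m, 27, 13), (q, m, 27, 14), (q, m, 27, 6), (q, q, 14, 13), (q, q, 14, 14), (q, q, 14, 6), (r, s, 23, 25), (r, s, 23, 4), (r, t, 32, 25), (r, t, 32, 4), (u, s, 2, 26), (u, s, 2, 4)}
(T ⋈ S) ⋈ P (natural join on B): {(q, m, 27, 13, 18), (q, m, 27, 13, 2), (q, m, 27, 13, 21), (q, m, 27, 13, 35), (q, m, 27, 14, 18), (q, m, 27, 14, 2), (q, m, 27, 14, 21), (q, m, 27, 14, 35), (q, m, 27, 6, 18), (q, m, 27, 6, 2), (q, m, 27, 6, 21), (q, m, 27, 6, 35), (q, q, 14, 13, 18), (q, q, 14, 13, 2), (q, q, 14, 13, 21), (q, q, 14, 13, 35), (q, q, 14, 14, 18), (q, q, 14, 14, 2), (q, q, 14, 14, 21), (q, q, 14, 14, 35), (q, q, 14, 6, 18), (q, q, 14, 6, 2), (q, q, 14, 6, 21), (q, q, 14, 6, 35), (r, s, 23, 25, 25), (r, s, 23, 4, 25), (r, t, 32, 25, 25), (r, t, 32, 4, 25)}
Filtering on D ≥ 22 leaves {(q, m, 27, 13, 18), (q, m, 27, 13, 2), (q, m, 27, 13, 21), (q, m, 27, 13, 35), (q, m, 27, 14, 18), (q, m, 27, 14, 2), (q, m, 27, 14, 21), (q, m, 27, 14, 35), (q, m, 27, 6, 18), (q, m, 27, 6, 2), (q, m, 27, 6, 21), (q, m, 27, 6, 35), (r, s, 23, 25, 25), (r, s, 23, 4, 25), (r, t, 32, 25, 25), (r, t, 32, 4, 25)}.
π_{E, G} gives {(m, 13), (m, 14), (m, 6), (s, 25), (s, 4), (t, 25), (t, 4)} (9 duplicate(s) eliminated).

{(m, 13), (m, 14), (m, 6), (s, 25), (s, 4), (t, 25), (t, 4)}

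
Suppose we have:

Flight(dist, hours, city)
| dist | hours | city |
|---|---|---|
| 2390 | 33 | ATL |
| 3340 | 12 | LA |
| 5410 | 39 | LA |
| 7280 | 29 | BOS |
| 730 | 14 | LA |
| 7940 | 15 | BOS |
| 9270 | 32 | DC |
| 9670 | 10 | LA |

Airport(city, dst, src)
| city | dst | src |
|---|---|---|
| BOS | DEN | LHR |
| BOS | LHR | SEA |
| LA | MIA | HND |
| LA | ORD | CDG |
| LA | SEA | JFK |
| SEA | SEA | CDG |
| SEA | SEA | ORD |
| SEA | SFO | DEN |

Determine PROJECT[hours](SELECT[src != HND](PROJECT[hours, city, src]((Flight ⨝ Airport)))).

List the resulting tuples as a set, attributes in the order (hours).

{10, 12, 14, 15, 29, 39}

Natural join on city: {(3340, 12, LA, MIA, HND), (3340, 12, LA, ORD, CDG), (3340, 12, LA, SEA, JFK), (5410, 39, LA, MIA, HND), (5410, 39, LA, ORD, CDG), (5410, 39, LA, SEA, JFK), (7280, 29, BOS, DEN, LHR), (7280, 29, BOS, LHR, SEA), (730, 14, LA, MIA, HND), (730, 14, LA, ORD, CDG), (730, 14, LA, SEA, JFK), (7940, 15, BOS, DEN, LHR), (7940, 15, BOS, LHR, SEA), (9670, 10, LA, MIA, HND), (9670, 10, LA, ORD, CDG), (9670, 10, LA, SEA, JFK)}
Projecting to hours, city, src: {(10, LA, CDG), (10, LA, HND), (10, LA, JFK), (12, LA, CDG), (12, LA, HND), (12, LA, JFK), (14, LA, CDG), (14, LA, HND), (14, LA, JFK), (15, BOS, LHR), (15, BOS, SEA), (29, BOS, LHR), (29, BOS, SEA), (39, LA, CDG), (39, LA, HND), (39, LA, JFK)}
Apply σ_{src != HND}; surviving tuples: {(10, LA, CDG), (10, LA, JFK), (12, LA, CDG), (12, LA, JFK), (14, LA, CDG), (14, LA, JFK), (15, BOS, LHR), (15, BOS, SEA), (29, BOS, LHR), (29, BOS, SEA), (39, LA, CDG), (39, LA, JFK)}
Projecting to hours (6 duplicate(s) eliminated): {10, 12, 14, 15, 29, 39}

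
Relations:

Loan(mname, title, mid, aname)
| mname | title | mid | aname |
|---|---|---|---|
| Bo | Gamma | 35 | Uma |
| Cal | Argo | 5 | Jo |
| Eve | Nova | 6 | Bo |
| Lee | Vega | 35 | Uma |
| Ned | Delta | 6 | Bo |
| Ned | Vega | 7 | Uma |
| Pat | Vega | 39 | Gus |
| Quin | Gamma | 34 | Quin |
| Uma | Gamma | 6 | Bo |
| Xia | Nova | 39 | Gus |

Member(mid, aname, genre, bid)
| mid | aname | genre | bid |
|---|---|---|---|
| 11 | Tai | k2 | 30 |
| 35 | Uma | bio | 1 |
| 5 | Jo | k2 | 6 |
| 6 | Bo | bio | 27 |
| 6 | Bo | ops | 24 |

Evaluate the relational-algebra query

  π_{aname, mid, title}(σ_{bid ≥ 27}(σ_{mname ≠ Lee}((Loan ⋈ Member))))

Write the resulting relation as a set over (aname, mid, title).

Joining Loan and Member on mid, aname yields {(Bo, Gamma, 35, Uma, bio, 1), (Cal, Argo, 5, Jo, k2, 6), (Eve, Nova, 6, Bo, bio, 27), (Eve, Nova, 6, Bo, ops, 24), (Lee, Vega, 35, Uma, bio, 1), (Ned, Delta, 6, Bo, bio, 27), (Ned, Delta, 6, Bo, ops, 24), (Uma, Gamma, 6, Bo, bio, 27), (Uma, Gamma, 6, Bo, ops, 24)}.
Filtering on mname ≠ Lee leaves {(Bo, Gamma, 35, Uma, bio, 1), (Cal, Argo, 5, Jo, k2, 6), (Eve, Nova, 6, Bo, bio, 27), (Eve, Nova, 6, Bo, ops, 24), (Ned, Delta, 6, Bo, bio, 27), (Ned, Delta, 6, Bo, ops, 24), (Uma, Gamma, 6, Bo, bio, 27), (Uma, Gamma, 6, Bo, ops, 24)}.
Filtering on bid ≥ 27 leaves {(Eve, Nova, 6, Bo, bio, 27), (Ned, Delta, 6, Bo, bio, 27), (Uma, Gamma, 6, Bo, bio, 27)}.
π[aname, mid, title]: project onto (aname, mid, title) → {(Bo, 6, Delta), (Bo, 6, Gamma), (Bo, 6, Nova)}

{(Bo, 6, Delta), (Bo, 6, Gamma), (Bo, 6, Nova)}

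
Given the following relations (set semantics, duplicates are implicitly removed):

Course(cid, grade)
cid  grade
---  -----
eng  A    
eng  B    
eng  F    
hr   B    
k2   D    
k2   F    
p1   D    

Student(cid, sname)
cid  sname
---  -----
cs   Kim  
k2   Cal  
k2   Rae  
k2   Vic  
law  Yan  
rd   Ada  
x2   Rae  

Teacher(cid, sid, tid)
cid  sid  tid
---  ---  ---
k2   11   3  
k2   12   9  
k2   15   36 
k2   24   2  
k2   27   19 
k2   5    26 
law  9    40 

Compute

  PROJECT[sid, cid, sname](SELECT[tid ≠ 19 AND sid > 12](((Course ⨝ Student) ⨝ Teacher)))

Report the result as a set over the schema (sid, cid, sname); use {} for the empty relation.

Natural join on cid: {(k2, D, Cal), (k2, D, Rae), (k2, D, Vic), (k2, F, Cal), (k2, F, Rae), (k2, F, Vic)}
Natural join on cid: {(k2, D, Cal, 11, 3), (k2, D, Cal, 12, 9), (k2, D, Cal, 15, 36), (k2, D, Cal, 24, 2), (k2, D, Cal, 27, 19), (k2, D, Cal, 5, 26), (k2, D, Rae, 11, 3), (k2, D, Rae, 12, 9), (k2, D, Rae, 15, 36), (k2, D, Rae, 24, 2), (k2, D, Rae, 27, 19), (k2, D, Rae, 5, 26), (k2, D, Vic, 11, 3), (k2, D, Vic, 12, 9), (k2, D, Vic, 15, 36), (k2, D, Vic, 24, 2), (k2, D, Vic, 27, 19), (k2, D, Vic, 5, 26), (k2, F, Cal, 11, 3), (k2, F, Cal, 12, 9), (k2, F, Cal, 15, 36), (k2, F, Cal, 24, 2), (k2, F, Cal, 27, 19), (k2, F, Cal, 5, 26), (k2, F, Rae, 11, 3), (k2, F, Rae, 12, 9), (k2, F, Rae, 15, 36), (k2, F, Rae, 24, 2), (k2, F, Rae, 27, 19), (k2, F, Rae, 5, 26), (k2, F, Vic, 11, 3), (k2, F, Vic, 12, 9), (k2, F, Vic, 15, 36), (k2, F, Vic, 24, 2), (k2, F, Vic, 27, 19), (k2, F, Vic, 5, 26)}
Apply σ_{tid ≠ 19 AND sid > 12}; surviving tuples: {(k2, D, Cal, 15, 36), (k2, D, Cal, 24, 2), (k2, D, Rae, 15, 36), (k2, D, Rae, 24, 2), (k2, D, Vic, 15, 36), (k2, D, Vic, 24, 2), (k2, F, Cal, 15, 36), (k2, F, Cal, 24, 2), (k2, F, Rae, 15, 36), (k2, F, Rae, 24, 2), (k2, F, Vic, 15, 36), (k2, F, Vic, 24, 2)}
π[sid, cid, sname]: project onto (sid, cid, sname) (6 duplicate(s) eliminated) → {(15, k2, Cal), (15, k2, Rae), (15, k2, Vic), (24, k2, Cal), (24, k2, Rae), (24, k2, Vic)}

{(15, k2, Cal), (15, k2, Rae), (15, k2, Vic), (24, k2, Cal), (24, k2, Rae), (24, k2, Vic)}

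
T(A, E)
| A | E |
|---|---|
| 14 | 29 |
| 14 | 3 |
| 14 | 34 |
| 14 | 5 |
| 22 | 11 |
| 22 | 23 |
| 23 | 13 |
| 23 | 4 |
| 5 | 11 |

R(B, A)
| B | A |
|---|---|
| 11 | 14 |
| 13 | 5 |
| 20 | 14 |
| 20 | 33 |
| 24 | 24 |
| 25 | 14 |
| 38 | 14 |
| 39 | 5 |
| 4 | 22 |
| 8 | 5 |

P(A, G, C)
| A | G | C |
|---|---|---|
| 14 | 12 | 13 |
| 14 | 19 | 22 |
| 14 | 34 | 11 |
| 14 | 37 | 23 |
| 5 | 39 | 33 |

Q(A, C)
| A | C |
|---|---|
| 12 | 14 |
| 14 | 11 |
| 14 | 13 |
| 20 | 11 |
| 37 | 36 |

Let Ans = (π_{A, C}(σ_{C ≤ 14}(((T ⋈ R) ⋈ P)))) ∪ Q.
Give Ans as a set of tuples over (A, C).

{(12, 14), (14, 11), (14, 13), (20, 11), (37, 36)}

Joining T and R on A yields {(14, 29, 11), (14, 29, 20), (14, 29, 25), (14, 29, 38), (14, 3, 11), (14, 3, 20), (14, 3, 25), (14, 3, 38), (14, 34, 11), (14, 34, 20), (14, 34, 25), (14, 34, 38), (14, 5, 11), (14, 5, 20), (14, 5, 25), (14, 5, 38), (22, 11, 4), (22, 23, 4), (5, 11, 13), (5, 11, 39), (5, 11, 8)}.
Joining (T ⋈ R) and P on A yields {(14, 29, 11, 12, 13), (14, 29, 11, 19, 22), (14, 29, 11, 34, 11), (14, 29, 11, 37, 23), (14, 29, 20, 12, 13), (14, 29, 20, 19, 22), (14, 29, 20, 34, 11), (14, 29, 20, 37, 23), (14, 29, 25, 12, 13), (14, 29, 25, 19, 22), (14, 29, 25, 34, 11), (14, 29, 25, 37, 23), (14, 29, 38, 12, 13), (14, 29, 38, 19, 22), (14, 29, 38, 34, 11), (14, 29, 38, 37, 23), (14, 3, 11, 12, 13), (14, 3, 11, 19, 22), (14, 3, 11, 34, 11), (14, 3, 11, 37, 23), (14, 3, 20, 12, 13), (14, 3, 20, 19, 22), (14, 3, 20, 34, 11), (14, 3, 20, 37, 23), (14, 3, 25, 12, 13), (14, 3, 25, 19, 22), (14, 3, 25, 34, 11), (14, 3, 25, 37, 23), (14, 3, 38, 12, 13), (14, 3, 38, 19, 22), (14, 3, 38, 34, 11), (14, 3, 38, 37, 23), (14, 34, 11, 12, 13), (14, 34, 11, 19, 22), (14, 34, 11, 34, 11), (14, 34, 11, 37, 23), (14, 34, 20, 12, 13), (14, 34, 20, 19, 22), (14, 34, 20, 34, 11), (14, 34, 20, 37, 23), (14, 34, 25, 12, 13), (14, 34, 25, 19, 22), (14, 34, 25, 34, 11), (14, 34, 25, 37, 23), (14, 34, 38, 12, 13), (14, 34, 38, 19, 22), (14, 34, 38, 34, 11), (14, 34, 38, 37, 23), (14, 5, 11, 12, 13), (14, 5, 11, 19, 22), (14, 5, 11, 34, 11), (14, 5, 11, 37, 23), (14, 5, 20, 12, 13), (14, 5, 20, 19, 22), (14, 5, 20, 34, 11), (14, 5, 20, 37, 23), (14, 5, 25, 12, 13), (14, 5, 25, 19, 22), (14, 5, 25, 34, 11), (14, 5, 25, 37, 23), (14, 5, 38, 12, 13), (14, 5, 38, 19, 22), (14, 5, 38, 34, 11), (14, 5, 38, 37, 23), (5, 11, 13, 39, 33), (5, 11, 39, 39, 33), (5, 11, 8, 39, 33)}.
σ[C ≤ 14]: keep tuples satisfying C ≤ 14 → {(14, 29, 11, 12, 13), (14, 29, 11, 34, 11), (14, 29, 20, 12, 13), (14, 29, 20, 34, 11), (14, 29, 25, 12, 13), (14, 29, 25, 34, 11), (14, 29, 38, 12, 13), (14, 29, 38, 34, 11), (14, 3, 11, 12, 13), (14, 3, 11, 34, 11), (14, 3, 20, 12, 13), (14, 3, 20, 34, 11), (14, 3, 25, 12, 13), (14, 3, 25, 34, 11), (14, 3, 38, 12, 13), (14, 3, 38, 34, 11), (14, 34, 11, 12, 13), (14, 34, 11, 34, 11), (14, 34, 20, 12, 13), (14, 34, 20, 34, 11), (14, 34, 25, 12, 13), (14, 34, 25, 34, 11), (14, 34, 38, 12, 13), (14, 34, 38, 34, 11), (14, 5, 11, 12, 13), (14, 5, 11, 34, 11), (14, 5, 20, 12, 13), (14, 5, 20, 34, 11), (14, 5, 25, 12, 13), (14, 5, 25, 34, 11), (14, 5, 38, 12, 13), (14, 5, 38, 34, 11)}
π[A, C]: project onto (A, C) (30 duplicate(s) eliminated) → {(14, 11), (14, 13)}
Set union of the two operands is {(12, 14), (14, 11), (14, 13), (20, 11), (37, 36)}.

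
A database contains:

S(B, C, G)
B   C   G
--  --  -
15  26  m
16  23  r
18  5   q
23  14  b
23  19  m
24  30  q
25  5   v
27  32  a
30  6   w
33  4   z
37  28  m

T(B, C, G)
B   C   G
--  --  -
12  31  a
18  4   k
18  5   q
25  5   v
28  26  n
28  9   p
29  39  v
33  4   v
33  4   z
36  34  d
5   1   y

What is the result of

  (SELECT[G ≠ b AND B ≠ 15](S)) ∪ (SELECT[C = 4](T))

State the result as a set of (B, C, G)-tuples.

Filtering on G ≠ b AND B ≠ 15 leaves {(16, 23, r), (18, 5, q), (23, 19, m), (24, 30, q), (25, 5, v), (27, 32, a), (30, 6, w), (33, 4, z), (37, 28, m)}.
Filtering on C = 4 leaves {(18, 4, k), (33, 4, v), (33, 4, z)}.
Set union of the two operands is {(16, 23, r), (18, 4, k), (18, 5, q), (23, 19, m), (24, 30, q), (25, 5, v), (27, 32, a), (30, 6, w), (33, 4, v), (33, 4, z), (37, 28, m)}.

{(16, 23, r), (18, 4, k), (18, 5, q), (23, 19, m), (24, 30, q), (25, 5, v), (27, 32, a), (30, 6, w), (33, 4, v), (33, 4, z), (37, 28, m)}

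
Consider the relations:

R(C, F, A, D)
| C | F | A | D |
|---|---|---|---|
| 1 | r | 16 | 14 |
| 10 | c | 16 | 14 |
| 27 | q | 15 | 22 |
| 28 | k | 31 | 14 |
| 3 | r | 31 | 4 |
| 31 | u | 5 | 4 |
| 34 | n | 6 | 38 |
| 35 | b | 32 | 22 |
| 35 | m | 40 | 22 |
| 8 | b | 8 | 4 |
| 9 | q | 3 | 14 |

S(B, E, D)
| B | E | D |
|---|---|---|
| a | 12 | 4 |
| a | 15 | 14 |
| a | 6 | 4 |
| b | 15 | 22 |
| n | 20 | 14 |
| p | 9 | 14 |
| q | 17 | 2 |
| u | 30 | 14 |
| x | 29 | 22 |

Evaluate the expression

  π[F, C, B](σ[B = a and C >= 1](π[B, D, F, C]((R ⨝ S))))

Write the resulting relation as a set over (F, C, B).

{(b, 8, a), (c, 10, a), (k, 28, a), (q, 9, a), (r, 1, a), (r, 3, a), (u, 31, a)}

Joining R and S on D yields {(1, r, 16, 14, a, 15), (1, r, 16, 14, n, 20), (1, r, 16, 14, p, 9), (1, r, 16, 14, u, 30), (10, c, 16, 14, a, 15), (10, c, 16, 14, n, 20), (10, c, 16, 14, p, 9), (10, c, 16, 14, u, 30), (27, q, 15, 22, b, 15), (27, q, 15, 22, x, 29), (28, k, 31, 14, a, 15), (28, k, 31, 14, n, 20), (28, k, 31, 14, p, 9), (28, k, 31, 14, u, 30), (3, r, 31, 4, a, 12), (3, r, 31, 4, a, 6), (31, u, 5, 4, a, 12), (31, u, 5, 4, a, 6), (35, b, 32, 22, b, 15), (35, b, 32, 22, x, 29), (35, m, 40, 22, b, 15), (35, m, 40, 22, x, 29), (8, b, 8, 4, a, 12), (8, b, 8, 4, a, 6), (9, q, 3, 14, a, 15), (9, q, 3, 14, n, 20), (9, q, 3, 14, p, 9), (9, q, 3, 14, u, 30)}.
Projecting to B, D, F, C (3 duplicate(s) eliminated): {(a, 14, c, 10), (a, 14, k, 28), (a, 14, q, 9), (a, 14, r, 1), (a, 4, b, 8), (a, 4, r, 3), (a, 4, u, 31), (b, 22, b, 35), (b, 22, m, 35), (b, 22, q, 27), (n, 14, c, 10), (n, 14, k, 28), (n, 14, q, 9), (n, 14, r, 1), (p, 14, c, 10), (p, 14, k, 28), (p, 14, q, 9), (p, 14, r, 1), (u, 14, c, 10), (u, 14, k, 28), (u, 14, q, 9), (u, 14, r, 1), (x, 22, b, 35), (x, 22, m, 35), (x, 22, q, 27)}
Filtering on B = a and C >= 1 leaves {(a, 14, c, 10), (a, 14, k, 28), (a, 14, q, 9), (a, 14, r, 1), (a, 4, b, 8), (a, 4, r, 3), (a, 4, u, 31)}.
Projecting to F, C, B: {(b, 8, a), (c, 10, a), (k, 28, a), (q, 9, a), (r, 1, a), (r, 3, a), (u, 31, a)}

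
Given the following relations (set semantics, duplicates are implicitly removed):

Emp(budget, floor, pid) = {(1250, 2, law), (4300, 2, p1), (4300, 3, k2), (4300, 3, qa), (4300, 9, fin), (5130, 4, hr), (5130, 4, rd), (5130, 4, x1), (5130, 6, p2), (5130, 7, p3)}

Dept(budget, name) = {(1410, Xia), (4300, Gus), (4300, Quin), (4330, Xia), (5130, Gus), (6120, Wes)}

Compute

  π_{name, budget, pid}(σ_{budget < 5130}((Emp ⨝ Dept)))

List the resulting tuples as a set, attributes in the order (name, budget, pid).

{(Gus, 4300, fin), (Gus, 4300, k2), (Gus, 4300, p1), (Gus, 4300, qa), (Quin, 4300, fin), (Quin, 4300, k2), (Quin, 4300, p1), (Quin, 4300, qa)}

Natural join on budget: {(4300, 2, p1, Gus), (4300, 2, p1, Quin), (4300, 3, k2, Gus), (4300, 3, k2, Quin), (4300, 3, qa, Gus), (4300, 3, qa, Quin), (4300, 9, fin, Gus), (4300, 9, fin, Quin), (5130, 4, hr, Gus), (5130, 4, rd, Gus), (5130, 4, x1, Gus), (5130, 6, p2, Gus), (5130, 7, p3, Gus)}
Filtering on budget < 5130 leaves {(4300, 2, p1, Gus), (4300, 2, p1, Quin), (4300, 3, k2, Gus), (4300, 3, k2, Quin), (4300, 3, qa, Gus), (4300, 3, qa, Quin), (4300, 9, fin, Gus), (4300, 9, fin, Quin)}.
Projecting to name, budget, pid: {(Gus, 4300, fin), (Gus, 4300, k2), (Gus, 4300, p1), (Gus, 4300, qa), (Quin, 4300, fin), (Quin, 4300, k2), (Quin, 4300, p1), (Quin, 4300, qa)}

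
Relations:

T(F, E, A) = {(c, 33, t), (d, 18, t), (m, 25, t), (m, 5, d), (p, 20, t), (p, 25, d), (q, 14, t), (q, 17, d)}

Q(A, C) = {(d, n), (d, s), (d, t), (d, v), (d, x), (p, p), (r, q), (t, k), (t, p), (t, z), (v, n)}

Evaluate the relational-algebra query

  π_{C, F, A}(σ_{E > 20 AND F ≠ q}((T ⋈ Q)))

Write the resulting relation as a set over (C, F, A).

Joining T and Q on A yields {(c, 33, t, k), (c, 33, t, p), (c, 33, t, z), (d, 18, t, k), (d, 18, t, p), (d, 18, t, z), (m, 25, t, k), (m, 25, t, p), (m, 25, t, z), (m, 5, d, n), (m, 5, d, s), (m, 5, d, t), (m, 5, d, v), (m, 5, d, x), (p, 20, t, k), (p, 20, t, p), (p, 20, t, z), (p, 25, d, n), (p, 25, d, s), (p, 25, d, t), (p, 25, d, v), (p, 25, d, x), (q, 14, t, k), (q, 14, t, p), (q, 14, t, z), (q, 17, d, n), (q, 17, d, s), (q, 17, d, t), (q, 17, d, v), (q, 17, d, x)}.
Selection E > 20 AND F ≠ q: {(c, 33, t, k), (c, 33, t, p), (c, 33, t, z), (m, 25, t, k), (m, 25, t, p), (m, 25, t, z), (p, 25, d, n), (p, 25, d, s), (p, 25, d, t), (p, 25, d, v), (p, 25, d, x)}
Keep only column(s) C, F, A: {(k, c, t), (k, m, t), (n, p, d), (p, c, t), (p, m, t), (s, p, d), (t, p, d), (v, p, d), (x, p, d), (z, c, t), (z, m, t)}

{(k, c, t), (k, m, t), (n, p, d), (p, c, t), (p, m, t), (s, p, d), (t, p, d), (v, p, d), (x, p, d), (z, c, t), (z, m, t)}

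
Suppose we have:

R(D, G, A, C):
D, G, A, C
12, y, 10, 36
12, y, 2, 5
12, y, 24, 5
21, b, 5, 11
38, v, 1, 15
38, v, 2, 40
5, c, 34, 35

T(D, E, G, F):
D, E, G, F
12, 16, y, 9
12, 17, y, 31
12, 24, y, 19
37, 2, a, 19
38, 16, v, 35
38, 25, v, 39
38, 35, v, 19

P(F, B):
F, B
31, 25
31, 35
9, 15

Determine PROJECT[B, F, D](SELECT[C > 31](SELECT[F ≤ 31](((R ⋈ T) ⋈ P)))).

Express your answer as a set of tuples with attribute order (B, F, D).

{(15, 9, 12), (25, 31, 12), (35, 31, 12)}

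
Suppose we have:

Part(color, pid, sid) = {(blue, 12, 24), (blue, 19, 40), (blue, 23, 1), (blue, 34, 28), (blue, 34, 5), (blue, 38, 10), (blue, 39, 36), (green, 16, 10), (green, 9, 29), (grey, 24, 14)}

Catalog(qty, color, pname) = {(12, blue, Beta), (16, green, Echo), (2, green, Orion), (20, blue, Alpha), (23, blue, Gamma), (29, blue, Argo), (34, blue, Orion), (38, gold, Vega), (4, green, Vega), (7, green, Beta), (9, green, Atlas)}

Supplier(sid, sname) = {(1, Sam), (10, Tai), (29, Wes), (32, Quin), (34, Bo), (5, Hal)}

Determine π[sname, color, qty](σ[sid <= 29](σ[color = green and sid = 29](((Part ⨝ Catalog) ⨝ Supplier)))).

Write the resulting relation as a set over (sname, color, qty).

{(Wes, green, 16), (Wes, green, 2), (Wes, green, 4), (Wes, green, 7), (Wes, green, 9)}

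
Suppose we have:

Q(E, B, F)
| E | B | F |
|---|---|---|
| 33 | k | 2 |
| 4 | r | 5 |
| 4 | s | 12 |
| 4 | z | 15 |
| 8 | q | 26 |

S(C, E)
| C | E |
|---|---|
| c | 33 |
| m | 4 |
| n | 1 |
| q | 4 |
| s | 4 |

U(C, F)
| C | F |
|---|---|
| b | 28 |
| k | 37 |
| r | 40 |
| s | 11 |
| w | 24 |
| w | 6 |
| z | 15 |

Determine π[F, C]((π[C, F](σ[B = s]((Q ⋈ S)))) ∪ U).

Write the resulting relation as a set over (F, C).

{(11, s), (12, m), (12, q), (12, s), (15, z), (24, w), (28, b), (37, k), (40, r), (6, w)}

Joining Q and S on E yields {(33, k, 2, c), (4, r, 5, m), (4, r, 5, q), (4, r, 5, s), (4, s, 12, m), (4, s, 12, q), (4, s, 12, s), (4, z, 15, m), (4, z, 15, q), (4, z, 15, s)}.
σ[B = s]: keep tuples satisfying B = s → {(4, s, 12, m), (4, s, 12, q), (4, s, 12, s)}
π_{C, F} gives {(m, 12), (q, 12), (s, 12)}.
Union: {(m, 12), (q, 12), (s, 12)} with {(b, 28), (k, 37), (r, 40), (s, 11), (w, 24), (w, 6), (z, 15)} → {(b, 28), (k, 37), (m, 12), (q, 12), (r, 40), (s, 11), (s, 12), (w, 24), (w, 6), (z, 15)}
π_{F, C} gives {(11, s), (12, m), (12, q), (12, s), (15, z), (24, w), (28, b), (37, k), (40, r), (6, w)}.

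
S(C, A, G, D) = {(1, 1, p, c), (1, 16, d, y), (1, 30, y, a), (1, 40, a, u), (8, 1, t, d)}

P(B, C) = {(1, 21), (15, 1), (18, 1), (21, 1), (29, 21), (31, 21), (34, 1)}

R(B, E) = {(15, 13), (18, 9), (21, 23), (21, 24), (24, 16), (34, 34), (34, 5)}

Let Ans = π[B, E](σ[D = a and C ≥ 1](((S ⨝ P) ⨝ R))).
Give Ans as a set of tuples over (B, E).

{(15, 13), (18, 9), (21, 23), (21, 24), (34, 34), (34, 5)}

S ⋈ P (natural join on C): {(1, 1, p, c, 15), (1, 1, p, c, 18), (1, 1, p, c, 21), (1, 1, p, c, 34), (1, 16, d, y, 15), (1, 16, d, y, 18), (1, 16, d, y, 21), (1, 16, d, y, 34), (1, 30, y, a, 15), (1, 30, y, a, 18), (1, 30, y, a, 21), (1, 30, y, a, 34), (1, 40, a, u, 15), (1, 40, a, u, 18), (1, 40, a, u, 21), (1, 40, a, u, 34)}
(S ⨝ P) ⋈ R (natural join on B): {(1, 1, p, c, 15, 13), (1, 1, p, c, 18, 9), (1, 1, p, c, 21, 23), (1, 1, p, c, 21, 24), (1, 1, p, c, 34, 34), (1, 1, p, c, 34, 5), (1, 16, d, y, 15, 13), (1, 16, d, y, 18, 9), (1, 16, d, y, 21, 23), (1, 16, d, y, 21, 24), (1, 16, d, y, 34, 34), (1, 16, d, y, 34, 5), (1, 30, y, a, 15, 13), (1, 30, y, a, 18, 9), (1, 30, y, a, 21, 23), (1, 30, y, a, 21, 24), (1, 30, y, a, 34, 34), (1, 30, y, a, 34, 5), (1, 40, a, u, 15, 13), (1, 40, a, u, 18, 9), (1, 40, a, u, 21, 23), (1, 40, a, u, 21, 24), (1, 40, a, u, 34, 34), (1, 40, a, u, 34, 5)}
Apply σ_{D = a and C ≥ 1}; surviving tuples: {(1, 30, y, a, 15, 13), (1, 30, y, a, 18, 9), (1, 30, y, a, 21, 23), (1, 30, y, a, 21, 24), (1, 30, y, a, 34, 34), (1, 30, y, a, 34, 5)}
π_{B, E} gives {(15, 13), (18, 9), (21, 23), (21, 24), (34, 34), (34, 5)}.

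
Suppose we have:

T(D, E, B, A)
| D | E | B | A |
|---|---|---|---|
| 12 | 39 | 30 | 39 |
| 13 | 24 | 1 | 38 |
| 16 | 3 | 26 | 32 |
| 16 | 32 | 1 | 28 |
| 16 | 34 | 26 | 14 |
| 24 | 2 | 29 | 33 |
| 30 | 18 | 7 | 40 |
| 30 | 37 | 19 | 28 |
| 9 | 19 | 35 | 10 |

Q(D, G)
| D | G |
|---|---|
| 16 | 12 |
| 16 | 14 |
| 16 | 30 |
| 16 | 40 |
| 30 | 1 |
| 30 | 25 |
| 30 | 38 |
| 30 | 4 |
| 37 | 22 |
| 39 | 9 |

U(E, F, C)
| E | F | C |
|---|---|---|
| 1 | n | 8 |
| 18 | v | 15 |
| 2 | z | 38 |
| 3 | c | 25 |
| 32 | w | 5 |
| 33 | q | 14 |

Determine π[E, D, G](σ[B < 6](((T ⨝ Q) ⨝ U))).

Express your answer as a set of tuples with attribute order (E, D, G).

Natural join on D: {(16, 3, 26, 32, 12), (16, 3, 26, 32, 14), (16, 3, 26, 32, 30), (16, 3, 26, 32, 40), (16, 32, 1, 28, 12), (16, 32, 1, 28, 14), (16, 32, 1, 28, 30), (16, 32, 1, 28, 40), (16, 34, 26, 14, 12), (16, 34, 26, 14, 14), (16, 34, 26, 14, 30), (16, 34, 26, 14, 40), (30, 18, 7, 40, 1), (30, 18, 7, 40, 25), (30, 18, 7, 40, 38), (30, 18, 7, 40, 4), (30, 37, 19, 28, 1), (30, 37, 19, 28, 25), (30, 37, 19, 28, 38), (30, 37, 19, 28, 4)}
Natural join on E: {(16, 3, 26, 32, 12, c, 25), (16, 3, 26, 32, 14, c, 25), (16, 3, 26, 32, 30, c, 25), (16, 3, 26, 32, 40, c, 25), (16, 32, 1, 28, 12, w, 5), (16, 32, 1, 28, 14, w, 5), (16, 32, 1, 28, 30, w, 5), (16, 32, 1, 28, 40, w, 5), (30, 18, 7, 40, 1, v, 15), (30, 18, 7, 40, 25, v, 15), (30, 18, 7, 40, 38, v, 15), (30, 18, 7, 40, 4, v, 15)}
Selection B < 6: {(16, 32, 1, 28, 12, w, 5), (16, 32, 1, 28, 14, w, 5), (16, 32, 1, 28, 30, w, 5), (16, 32, 1, 28, 40, w, 5)}
Keep only column(s) E, D, G: {(32, 16, 12), (32, 16, 14), (32, 16, 30), (32, 16, 40)}

{(32, 16, 12), (32, 16, 14), (32, 16, 30), (32, 16, 40)}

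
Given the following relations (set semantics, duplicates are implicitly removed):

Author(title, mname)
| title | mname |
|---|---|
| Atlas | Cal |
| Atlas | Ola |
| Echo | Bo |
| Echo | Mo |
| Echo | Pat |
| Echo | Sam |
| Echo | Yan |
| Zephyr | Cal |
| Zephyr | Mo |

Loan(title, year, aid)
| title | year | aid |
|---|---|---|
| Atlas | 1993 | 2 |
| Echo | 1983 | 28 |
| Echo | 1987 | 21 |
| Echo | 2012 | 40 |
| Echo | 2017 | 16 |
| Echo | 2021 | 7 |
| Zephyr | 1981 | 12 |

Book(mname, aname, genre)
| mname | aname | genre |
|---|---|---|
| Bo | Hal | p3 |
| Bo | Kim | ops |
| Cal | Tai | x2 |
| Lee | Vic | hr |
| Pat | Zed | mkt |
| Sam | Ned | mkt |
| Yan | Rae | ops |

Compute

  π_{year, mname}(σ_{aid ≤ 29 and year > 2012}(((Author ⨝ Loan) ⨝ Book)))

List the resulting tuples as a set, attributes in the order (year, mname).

{(2017, Bo), (2017, Pat), (2017, Sam), (2017, Yan), (2021, Bo), (2021, Pat), (2021, Sam), (2021, Yan)}

Author ⋈ Loan (natural join on title): {(Atlas, Cal, 1993, 2), (Atlas, Ola, 1993, 2), (Echo, Bo, 1983, 28), (Echo, Bo, 1987, 21), (Echo, Bo, 2012, 40), (Echo, Bo, 2017, 16), (Echo, Bo, 2021, 7), (Echo, Mo, 1983, 28), (Echo, Mo, 1987, 21), (Echo, Mo, 2012, 40), (Echo, Mo, 2017, 16), (Echo, Mo, 2021, 7), (Echo, Pat, 1983, 28), (Echo, Pat, 1987, 21), (Echo, Pat, 2012, 40), (Echo, Pat, 2017, 16), (Echo, Pat, 2021, 7), (Echo, Sam, 1983, 28), (Echo, Sam, 1987, 21), (Echo, Sam, 2012, 40), (Echo, Sam, 2017, 16), (Echo, Sam, 2021, 7), (Echo, Yan, 1983, 28), (Echo, Yan, 1987, 21), (Echo, Yan, 2012, 40), (Echo, Yan, 2017, 16), (Echo, Yan, 2021, 7), (Zephyr, Cal, 1981, 12), (Zephyr, Mo, 1981, 12)}
(Author ⨝ Loan) ⋈ Book (natural join on mname): {(Atlas, Cal, 1993, 2, Tai, x2), (Echo, Bo, 1983, 28, Hal, p3), (Echo, Bo, 1983, 28, Kim, ops), (Echo, Bo, 1987, 21, Hal, p3), (Echo, Bo, 1987, 21, Kim, ops), (Echo, Bo, 2012, 40, Hal, p3), (Echo, Bo, 2012, 40, Kim, ops), (Echo, Bo, 2017, 16, Hal, p3), (Echo, Bo, 2017, 16, Kim, ops), (Echo, Bo, 2021, 7, Hal, p3), (Echo, Bo, 2021, 7, Kim, ops), (Echo, Pat, 1983, 28, Zed, mkt), (Echo, Pat, 1987, 21, Zed, mkt), (Echo, Pat, 2012, 40, Zed, mkt), (Echo, Pat, 2017, 16, Zed, mkt), (Echo, Pat, 2021, 7, Zed, mkt), (Echo, Sam, 1983, 28, Ned, mkt), (Echo, Sam, 1987, 21, Ned, mkt), (Echo, Sam, 2012, 40, Ned, mkt), (Echo, Sam, 2017, 16, Ned, mkt), (Echo, Sam, 2021, 7, Ned, mkt), (Echo, Yan, 1983, 28, Rae, ops), (Echo, Yan, 1987, 21, Rae, ops), (Echo, Yan, 2012, 40, Rae, ops), (Echo, Yan, 2017, 16, Rae, ops), (Echo, Yan, 2021, 7, Rae, ops), (Zephyr, Cal, 1981, 12, Tai, x2)}
σ[aid ≤ 29 and year > 2012]: keep tuples satisfying aid ≤ 29 and year > 2012 → {(Echo, Bo, 2017, 16, Hal, p3), (Echo, Bo, 2017, 16, Kim, ops), (Echo, Bo, 2021, 7, Hal, p3), (Echo, Bo, 2021, 7, Kim, ops), (Echo, Pat, 2017, 16, Zed, mkt), (Echo, Pat, 2021, 7, Zed, mkt), (Echo, Sam, 2017, 16, Ned, mkt), (Echo, Sam, 2021, 7, Ned, mkt), (Echo, Yan, 2017, 16, Rae, ops), (Echo, Yan, 2021, 7, Rae, ops)}
π_{year, mname} gives {(2017, Bo), (2017, Pat), (2017, Sam), (2017, Yan), (2021, Bo), (2021, Pat), (2021, Sam), (2021, Yan)} (2 duplicate(s) eliminated).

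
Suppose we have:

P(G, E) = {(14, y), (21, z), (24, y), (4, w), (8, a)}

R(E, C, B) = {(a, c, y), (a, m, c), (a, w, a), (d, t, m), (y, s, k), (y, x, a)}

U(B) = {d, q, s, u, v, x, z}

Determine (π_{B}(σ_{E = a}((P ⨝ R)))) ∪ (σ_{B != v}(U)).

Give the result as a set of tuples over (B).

P ⋈ R (natural join on E): {(14, y, s, k), (14, y, x, a), (24, y, s, k), (24, y, x, a), (8, a, c, y), (8, a, m, c), (8, a, w, a)}
Apply σ_{E = a}; surviving tuples: {(8, a, c, y), (8, a, m, c), (8, a, w, a)}
Projecting to B: {a, c, y}
Apply σ_{B != v}; surviving tuples: {d, q, s, u, x, z}
Taking the union: {a, c, d, q, s, u, x, y, z}

{a, c, d, q, s, u, x, y, z}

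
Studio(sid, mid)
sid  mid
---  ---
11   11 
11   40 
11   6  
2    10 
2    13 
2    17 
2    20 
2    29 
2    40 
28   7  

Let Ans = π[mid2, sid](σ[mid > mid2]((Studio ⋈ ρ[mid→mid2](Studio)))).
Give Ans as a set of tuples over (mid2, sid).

{(10, 2), (11, 11), (13, 2), (17, 2), (20, 2), (29, 2), (6, 11)}

ρ[mid→mid2]: schema becomes (sid, mid2); tuples unchanged.
Joining Studio and ρ[mid→mid2](Studio) on sid yields {(11, 11, 11), (11, 11, 40), (11, 11, 6), (11, 40, 11), (11, 40, 40), (11, 40, 6), (11, 6, 11), (11, 6, 40), (11, 6, 6), (2, 10, 10), (2, 10, 13), (2, 10, 17), (2, 10, 20), (2, 10, 29), (2, 10, 40), (2, 13, 10), (2, 13, 13), (2, 13, 17), (2, 13, 20), (2, 13, 29), (2, 13, 40), (2, 17, 10), (2, 17, 13), (2, 17, 17), (2, 17, 20), (2, 17, 29), (2, 17, 40), (2, 20, 10), (2, 20, 13), (2, 20, 17), (2, 20, 20), (2, 20, 29), (2, 20, 40), (2, 29, 10), (2, 29, 13), (2, 29, 17), (2, 29, 20), (2, 29, 29), (2, 29, 40), (2, 40, 10), (2, 40, 13), (2, 40, 17), (2, 40, 20), (2, 40, 29), (2, 40, 40), (28, 7, 7)}.
Filtering on mid > mid2 leaves {(11, 11, 6), (11, 40, 11), (11, 40, 6), (2, 13, 10), (2, 17, 10), (2, 17, 13), (2, 20, 10), (2, 20, 13), (2, 20, 17), (2, 29, 10), (2, 29, 13), (2, 29, 17), (2, 29, 20), (2, 40, 10), (2, 40, 13), (2, 40, 17), (2, 40, 20), (2, 40, 29)}.
Keep only column(s) mid2, sid (11 duplicate(s) eliminated): {(10, 2), (11, 11), (13, 2), (17, 2), (20, 2), (29, 2), (6, 11)}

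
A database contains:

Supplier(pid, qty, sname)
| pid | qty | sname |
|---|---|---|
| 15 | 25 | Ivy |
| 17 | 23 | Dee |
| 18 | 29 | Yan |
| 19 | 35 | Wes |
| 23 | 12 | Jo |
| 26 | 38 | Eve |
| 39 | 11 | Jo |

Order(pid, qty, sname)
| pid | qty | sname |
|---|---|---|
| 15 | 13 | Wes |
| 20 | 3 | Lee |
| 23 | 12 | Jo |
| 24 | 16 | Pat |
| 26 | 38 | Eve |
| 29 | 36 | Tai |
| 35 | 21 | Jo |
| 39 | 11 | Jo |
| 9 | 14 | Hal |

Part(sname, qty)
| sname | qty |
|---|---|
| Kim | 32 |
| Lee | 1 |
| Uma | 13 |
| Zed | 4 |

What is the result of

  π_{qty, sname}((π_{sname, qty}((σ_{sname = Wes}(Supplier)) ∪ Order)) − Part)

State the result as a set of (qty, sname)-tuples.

{(11, Jo), (12, Jo), (13, Wes), (14, Hal), (16, Pat), (21, Jo), (3, Lee), (35, Wes), (36, Tai), (38, Eve)}

Apply σ_{sname = Wes}; surviving tuples: {(19, 35, Wes)}
Set union of the two operands is {(15, 13, Wes), (19, 35, Wes), (20, 3, Lee), (23, 12, Jo), (24, 16, Pat), (26, 38, Eve), (29, 36, Tai), (35, 21, Jo), (39, 11, Jo), (9, 14, Hal)}.
π[sname, qty]: project onto (sname, qty) → {(Eve, 38), (Hal, 14), (Jo, 11), (Jo, 12), (Jo, 21), (Lee, 3), (Pat, 16), (Tai, 36), (Wes, 13), (Wes, 35)}
Set difference of the two operands is {(Eve, 38), (Hal, 14), (Jo, 11), (Jo, 12), (Jo, 21), (Lee, 3), (Pat, 16), (Tai, 36), (Wes, 13), (Wes, 35)}.
π[qty, sname]: project onto (qty, sname) → {(11, Jo), (12, Jo), (13, Wes), (14, Hal), (16, Pat), (21, Jo), (3, Lee), (35, Wes), (36, Tai), (38, Eve)}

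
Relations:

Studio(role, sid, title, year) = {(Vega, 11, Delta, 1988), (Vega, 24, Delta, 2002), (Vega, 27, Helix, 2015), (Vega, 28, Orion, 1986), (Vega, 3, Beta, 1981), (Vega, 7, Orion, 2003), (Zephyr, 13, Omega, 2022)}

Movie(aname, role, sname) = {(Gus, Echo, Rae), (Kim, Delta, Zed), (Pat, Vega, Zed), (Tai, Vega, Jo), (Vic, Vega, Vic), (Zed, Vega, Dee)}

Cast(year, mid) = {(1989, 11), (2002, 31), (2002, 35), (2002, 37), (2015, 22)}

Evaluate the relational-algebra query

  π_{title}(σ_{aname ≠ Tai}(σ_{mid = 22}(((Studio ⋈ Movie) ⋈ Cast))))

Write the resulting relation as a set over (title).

Natural join on role: {(Vega, 11, Delta, 1988, Pat, Zed), (Vega, 11, Delta, 1988, Tai, Jo), (Vega, 11, Delta, 1988, Vic, Vic), (Vega, 11, Delta, 1988, Zed, Dee), (Vega, 24, Delta, 2002, Pat, Zed), (Vega, 24, Delta, 2002, Tai, Jo), (Vega, 24, Delta, 2002, Vic, Vic), (Vega, 24, Delta, 2002, Zed, Dee), (Vega, 27, Helix, 2015, Pat, Zed), (Vega, 27, Helix, 2015, Tai, Jo), (Vega, 27, Helix, 2015, Vic, Vic), (Vega, 27, Helix, 2015, Zed, Dee), (Vega, 28, Orion, 1986, Pat, Zed), (Vega, 28, Orion, 1986, Tai, Jo), (Vega, 28, Orion, 1986, Vic, Vic), (Vega, 28, Orion, 1986, Zed, Dee), (Vega, 3, Beta, 1981, Pat, Zed), (Vega, 3, Beta, 1981, Tai, Jo), (Vega, 3, Beta, 1981, Vic, Vic), (Vega, 3, Beta, 1981, Zed, Dee), (Vega, 7, Orion, 2003, Pat, Zed), (Vega, 7, Orion, 2003, Tai, Jo), (Vega, 7, Orion, 2003, Vic, Vic), (Vega, 7, Orion, 2003, Zed, Dee)}
Natural join on year: {(Vega, 24, Delta, 2002, Pat, Zed, 31), (Vega, 24, Delta, 2002, Pat, Zed, 35), (Vega, 24, Delta, 2002, Pat, Zed, 37), (Vega, 24, Delta, 2002, Tai, Jo, 31), (Vega, 24, Delta, 2002, Tai, Jo, 35), (Vega, 24, Delta, 2002, Tai, Jo, 37), (Vega, 24, Delta, 2002, Vic, Vic, 31), (Vega, 24, Delta, 2002, Vic, Vic, 35), (Vega, 24, Delta, 2002, Vic, Vic, 37), (Vega, 24, Delta, 2002, Zed, Dee, 31), (Vega, 24, Delta, 2002, Zed, Dee, 35), (Vega, 24, Delta, 2002, Zed, Dee, 37), (Vega, 27, Helix, 2015, Pat, Zed, 22), (Vega, 27, Helix, 2015, Tai, Jo, 22), (Vega, 27, Helix, 2015, Vic, Vic, 22), (Vega, 27, Helix, 2015, Zed, Dee, 22)}
σ[mid = 22]: keep tuples satisfying mid = 22 → {(Vega, 27, Helix, 2015, Pat, Zed, 22), (Vega, 27, Helix, 2015, Tai, Jo, 22), (Vega, 27, Helix, 2015, Vic, Vic, 22), (Vega, 27, Helix, 2015, Zed, Dee, 22)}
σ[aname ≠ Tai]: keep tuples satisfying aname ≠ Tai → {(Vega, 27, Helix, 2015, Pat, Zed, 22), (Vega, 27, Helix, 2015, Vic, Vic, 22), (Vega, 27, Helix, 2015, Zed, Dee, 22)}
Projecting to title (2 duplicate(s) eliminated): {Helix}

{Helix}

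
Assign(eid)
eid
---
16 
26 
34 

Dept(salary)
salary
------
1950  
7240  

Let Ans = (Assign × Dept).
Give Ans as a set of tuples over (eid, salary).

{(16, 1950), (16, 7240), (26, 1950), (26, 7240), (34, 1950), (34, 7240)}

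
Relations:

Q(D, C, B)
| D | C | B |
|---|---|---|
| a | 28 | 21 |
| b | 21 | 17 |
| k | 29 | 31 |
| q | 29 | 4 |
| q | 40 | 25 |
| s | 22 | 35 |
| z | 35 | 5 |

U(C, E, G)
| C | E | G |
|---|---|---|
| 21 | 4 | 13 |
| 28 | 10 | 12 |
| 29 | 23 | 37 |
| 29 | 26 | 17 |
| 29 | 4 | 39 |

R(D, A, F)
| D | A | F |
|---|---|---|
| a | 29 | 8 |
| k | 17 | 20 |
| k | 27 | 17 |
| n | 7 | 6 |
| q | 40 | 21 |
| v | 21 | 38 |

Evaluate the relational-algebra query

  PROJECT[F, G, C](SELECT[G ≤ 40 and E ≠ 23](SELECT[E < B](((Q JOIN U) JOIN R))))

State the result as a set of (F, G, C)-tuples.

{(17, 17, 29), (17, 39, 29), (20, 17, 29), (20, 39, 29), (8, 12, 28)}

Natural join on C: {(a, 28, 21, 10, 12), (b, 21, 17, 4, 13), (k, 29, 31, 23, 37), (k, 29, 31, 26, 17), (k, 29, 31, 4, 39), (q, 29, 4, 23, 37), (q, 29, 4, 26, 17), (q, 29, 4, 4, 39)}
Natural join on D: {(a, 28, 21, 10, 12, 29, 8), (k, 29, 31, 23, 37, 17, 20), (k, 29, 31, 23, 37, 27, 17), (k, 29, 31, 26, 17, 17, 20), (k, 29, 31, 26, 17, 27, 17), (k, 29, 31, 4, 39, 17, 20), (k, 29, 31, 4, 39, 27, 17), (q, 29, 4, 23, 37, 40, 21), (q, 29, 4, 26, 17, 40, 21), (q, 29, 4, 4, 39, 40, 21)}
Apply σ_{E < B}; surviving tuples: {(a, 28, 21, 10, 12, 29, 8), (k, 29, 31, 23, 37, 17, 20), (k, 29, 31, 23, 37, 27, 17), (k, 29, 31, 26, 17, 17, 20), (k, 29, 31, 26, 17, 27, 17), (k, 29, 31, 4, 39, 17, 20), (k, 29, 31, 4, 39, 27, 17)}
Apply σ_{G ≤ 40 and E ≠ 23}; surviving tuples: {(a, 28, 21, 10, 12, 29, 8), (k, 29, 31, 26, 17, 17, 20), (k, 29, 31, 26, 17, 27, 17), (k, 29, 31, 4, 39, 17, 20), (k, 29, 31, 4, 39, 27, 17)}
Keep only column(s) F, G, C: {(17, 17, 29), (17, 39, 29), (20, 17, 29), (20, 39, 29), (8, 12, 28)}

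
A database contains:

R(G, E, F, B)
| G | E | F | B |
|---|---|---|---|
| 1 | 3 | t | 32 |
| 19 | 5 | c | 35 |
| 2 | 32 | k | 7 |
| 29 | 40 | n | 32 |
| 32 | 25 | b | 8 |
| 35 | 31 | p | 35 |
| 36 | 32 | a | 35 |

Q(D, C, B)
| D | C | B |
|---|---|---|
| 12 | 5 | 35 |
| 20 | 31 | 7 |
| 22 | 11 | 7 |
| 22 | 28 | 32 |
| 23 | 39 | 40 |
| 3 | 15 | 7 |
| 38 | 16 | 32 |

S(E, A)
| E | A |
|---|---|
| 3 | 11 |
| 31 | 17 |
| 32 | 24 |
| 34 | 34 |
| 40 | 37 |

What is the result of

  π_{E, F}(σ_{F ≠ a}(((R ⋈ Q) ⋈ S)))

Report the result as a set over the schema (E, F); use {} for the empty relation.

{(3, t), (31, p), (32, k), (40, n)}

Joining R and Q on B yields {(1, 3, t, 32, 22, 28), (1, 3, t, 32, 38, 16), (19, 5, c, 35, 12, 5), (2, 32, k, 7, 20, 31), (2, 32, k, 7, 22, 11), (2, 32, k, 7, 3, 15), (29, 40, n, 32, 22, 28), (29, 40, n, 32, 38, 16), (35, 31, p, 35, 12, 5), (36, 32, a, 35, 12, 5)}.
Joining (R ⋈ Q) and S on E yields {(1, 3, t, 32, 22, 28, 11), (1, 3, t, 32, 38, 16, 11), (2, 32, k, 7, 20, 31, 24), (2, 32, k, 7, 22, 11, 24), (2, 32, k, 7, 3, 15, 24), (29, 40, n, 32, 22, 28, 37), (29, 40, n, 32, 38, 16, 37), (35, 31, p, 35, 12, 5, 17), (36, 32, a, 35, 12, 5, 24)}.
Selection F ≠ a: {(1, 3, t, 32, 22, 28, 11), (1, 3, t, 32, 38, 16, 11), (2, 32, k, 7, 20, 31, 24), (2, 32, k, 7, 22, 11, 24), (2, 32, k, 7, 3, 15, 24), (29, 40, n, 32, 22, 28, 37), (29, 40, n, 32, 38, 16, 37), (35, 31, p, 35, 12, 5, 17)}
Projecting to E, F (4 duplicate(s) eliminated): {(3, t), (31, p), (32, k), (40, n)}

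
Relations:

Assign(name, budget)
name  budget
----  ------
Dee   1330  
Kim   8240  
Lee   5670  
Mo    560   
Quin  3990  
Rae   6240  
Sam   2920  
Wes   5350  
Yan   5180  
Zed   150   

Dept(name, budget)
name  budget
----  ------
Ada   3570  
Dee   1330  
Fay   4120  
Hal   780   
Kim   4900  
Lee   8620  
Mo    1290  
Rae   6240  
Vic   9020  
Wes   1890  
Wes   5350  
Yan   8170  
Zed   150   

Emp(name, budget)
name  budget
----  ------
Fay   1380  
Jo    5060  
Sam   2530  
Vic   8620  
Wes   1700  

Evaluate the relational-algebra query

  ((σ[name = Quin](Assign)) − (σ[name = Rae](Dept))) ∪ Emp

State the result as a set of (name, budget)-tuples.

{(Fay, 1380), (Jo, 5060), (Quin, 3990), (Sam, 2530), (Vic, 8620), (Wes, 1700)}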